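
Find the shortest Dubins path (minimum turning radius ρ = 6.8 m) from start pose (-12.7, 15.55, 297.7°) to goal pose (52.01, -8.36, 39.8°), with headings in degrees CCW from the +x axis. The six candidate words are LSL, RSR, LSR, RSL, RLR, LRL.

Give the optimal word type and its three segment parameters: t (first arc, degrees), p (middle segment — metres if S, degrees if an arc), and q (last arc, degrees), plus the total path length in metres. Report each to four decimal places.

Let ψ = atan2(Δy, Δx) = atan2(-23.91, 64.71) = -20.2790° be the start→goal bearing.
Normalize: d = |goal − start| / ρ = 68.986029/6.8 = 10.145004, α = (θ_start − ψ) mod 360° = 317.9790° = 5.549781 rad, β = (θ_goal − ψ) mod 360° = 60.0790° = 1.048576 rad.
Common terms: sin α = -0.669403, cos α = 0.742900, sin β = 0.866714, cos β = 0.498805, cos(α−β) = -0.209619, d² = 102.921112. Work in radians in the unit-radius frame; every candidate has L = ρ·(t + p + q).
LSL: p² = 2 + d² − 2cos(α−β) + 2d(sin α − sin β) = 74.172523; p = √p² = 8.612347; φ = atan2(cos β − cos α, d + sin α − sin β) = -0.028346 rad; t = (φ − α) mod 2π = 0.705059 rad, q = (β − φ) mod 2π = 1.076923 rad → L = 6.8·(0.705059 + 8.612347 + 1.076923) = 6.8·10.394328 = 70.681433 m
RSR: p² = 2 + d² − 2cos(α−β) + 2d(sin β − sin α) = 136.508174; p = √p² = 11.683671; φ = atan2(cos α − cos β, d − sin α + sin β) = 0.020893 rad; t = (α − φ) mod 2π = 5.528887 rad, q = (φ − β) mod 2π = 5.255502 rad → L = 6.8·(5.528887 + 11.683671 + 5.255502) = 6.8·22.468061 = 152.782813 m
LSR: p² = d² − 2 + 2cos(α−β) + 2d(sin α + sin β) = 104.505318; p = √p² = 10.222784; φ = atan2(−cos α − cos β, d + sin α + sin β) − atan2(−2, p) = 0.073712 rad; t = (φ − α) mod 2π = 0.807117 rad, q = (φ − β) mod 2π = 5.308321 rad → L = 6.8·(0.807117 + 10.222784 + 5.308321) = 6.8·16.338223 = 111.099915 m
RSL: p² = d² − 2 + 2cos(α−β) − 2d(sin α + sin β) = 96.498430; p = √p² = 9.823361; φ = atan2(cos α + cos β, d − sin α − sin β) − atan2(2, p) = -0.076670 rad; t = (α − φ) mod 2π = 5.626451 rad, q = (β − φ) mod 2π = 1.125246 rad → L = 6.8·(5.626451 + 9.823361 + 1.125246) = 6.8·16.575058 = 112.710397 m
RLR: c = (6 − d² + 2cos(α−β) + 2d(sin α − sin β))/8 = -16.063522, |c| > 1 → infeasible
LRL: c = (6 − d² + 2cos(α−β) − 2d(sin α − sin β))/8 = -8.271565, |c| > 1 → infeasible
Shortest: LSL with L = 70.681433 m ≈ 70.6814 m
Convert LSL to answer units (arcs ×180/π): t = 0.705059·180/π = 40.3969°, p = ρ·p = 6.8·8.612347 = 58.5640 m, q = 1.076923·180/π = 61.7031°, L = 70.6814 m.

LSL: t = 40.3969°, p = 58.5640 m, q = 61.7031°, L = 70.6814 m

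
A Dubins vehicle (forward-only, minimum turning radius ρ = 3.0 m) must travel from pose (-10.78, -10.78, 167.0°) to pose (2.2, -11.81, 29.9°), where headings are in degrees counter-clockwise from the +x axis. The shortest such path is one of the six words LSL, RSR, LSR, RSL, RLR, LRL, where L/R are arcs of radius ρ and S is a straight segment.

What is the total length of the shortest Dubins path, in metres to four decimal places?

Let ψ = atan2(Δy, Δx) = atan2(-1.03, 12.98) = -4.5371° be the start→goal bearing.
Normalize: d = |goal − start| / ρ = 13.020803/3.0 = 4.340268, α = (θ_start − ψ) mod 360° = 171.5371° = 2.993887 rad, β = (θ_goal − ψ) mod 360° = 34.4371° = 0.601040 rad.
Common terms: sin α = 0.147169, cos α = -0.989111, sin β = 0.565501, cos β = 0.824748, cos(α−β) = -0.732543, d² = 18.837922. Work in radians in the unit-radius frame; every candidate has L = ρ·(t + p + q).
LSL: p² = 2 + d² − 2cos(α−β) + 2d(sin α − sin β) = 18.671667; p = √p² = 4.321072; φ = atan2(cos β − cos α, d + sin α − sin β) = 0.433193 rad; t = (φ − α) mod 2π = 3.722491 rad, q = (β − φ) mod 2π = 0.167848 rad → L = 3.0·(3.722491 + 4.321072 + 0.167848) = 3.0·8.211411 = 24.634234 m
RSR: p² = 2 + d² − 2cos(α−β) + 2d(sin β − sin α) = 25.934349; p = √p² = 5.092578; φ = atan2(cos α − cos β, d − sin α + sin β) = -0.364173 rad; t = (α − φ) mod 2π = 3.358060 rad, q = (φ − β) mod 2π = 5.317972 rad → L = 3.0·(3.358060 + 5.092578 + 5.317972) = 3.0·13.768610 = 41.305829 m
LSR: p² = d² − 2 + 2cos(α−β) + 2d(sin α + sin β) = 21.559195; p = √p² = 4.643188; φ = atan2(−cos α − cos β, d + sin α + sin β) − atan2(−2, p) = 0.439238 rad; t = (φ − α) mod 2π = 3.728537 rad, q = (φ − β) mod 2π = 6.121383 rad → L = 3.0·(3.728537 + 4.643188 + 6.121383) = 3.0·14.493108 = 43.479323 m
RSL: p² = d² − 2 + 2cos(α−β) − 2d(sin α + sin β) = 9.186478; p = √p² = 3.030920; φ = atan2(cos α + cos β, d − sin α − sin β) − atan2(2, p) = -0.628558 rad; t = (α − φ) mod 2π = 3.622444 rad, q = (β − φ) mod 2π = 1.229598 rad → L = 3.0·(3.622444 + 3.030920 + 1.229598) = 3.0·7.882963 = 23.648888 m
RLR: c = (6 − d² + 2cos(α−β) + 2d(sin α − sin β))/8 = -2.241794, |c| > 1 → infeasible
LRL: c = (6 − d² + 2cos(α−β) − 2d(sin α − sin β))/8 = -1.333958, |c| > 1 → infeasible
Shortest: RSL with L = 23.648888 m ≈ 23.6489 m

23.6489 m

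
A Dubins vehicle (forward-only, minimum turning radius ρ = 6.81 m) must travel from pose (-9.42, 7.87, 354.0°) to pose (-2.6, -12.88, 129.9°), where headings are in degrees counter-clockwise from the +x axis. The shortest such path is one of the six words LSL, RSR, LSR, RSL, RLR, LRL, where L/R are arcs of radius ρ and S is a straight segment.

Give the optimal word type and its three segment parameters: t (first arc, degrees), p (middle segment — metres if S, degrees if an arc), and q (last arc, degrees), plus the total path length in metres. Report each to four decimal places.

Let ψ = atan2(Δy, Δx) = atan2(-20.75, 6.82) = -71.8056° be the start→goal bearing.
Normalize: d = |goal − start| / ρ = 21.842044/6.81 = 3.207349, α = (θ_start − ψ) mod 360° = 65.8056° = 1.148525 rad, β = (θ_goal − ψ) mod 360° = 201.7056° = 3.520427 rad.
Common terms: sin α = 0.912160, cos α = 0.409834, sin β = -0.369838, cos β = -0.929096, cos(α−β) = -0.718126, d² = 10.287085. Work in radians in the unit-radius frame; every candidate has L = ρ·(t + p + q).
LSL: p² = 2 + d² − 2cos(α−β) + 2d(sin α − sin β) = 21.946968; p = √p² = 4.684759; φ = atan2(cos β − cos α, d + sin α − sin β) = -0.289847 rad; t = (φ − α) mod 2π = 4.844814 rad, q = (β − φ) mod 2π = 3.810274 rad → L = 6.81·(4.844814 + 4.684759 + 3.810274) = 6.81·13.339847 = 90.844357 m
RSR: p² = 2 + d² − 2cos(α−β) + 2d(sin β − sin α) = 5.499708; p = √p² = 2.345146; φ = atan2(cos α − cos β, d − sin α + sin β) = 0.607646 rad; t = (α − φ) mod 2π = 0.540878 rad, q = (φ − β) mod 2π = 3.370405 rad → L = 6.81·(0.540878 + 2.345146 + 3.370405) = 6.81·6.256429 = 42.606278 m
LSR: p² = d² − 2 + 2cos(α−β) + 2d(sin α + sin β) = 10.329667; p = √p² = 3.213980; φ = atan2(−cos α − cos β, d + sin α + sin β) − atan2(−2, p) = 0.694249 rad; t = (φ − α) mod 2π = 5.828910 rad, q = (φ − β) mod 2π = 3.457007 rad → L = 6.81·(5.828910 + 3.213980 + 3.457007) = 6.81·12.499897 = 85.124298 m
RSL: p² = d² − 2 + 2cos(α−β) − 2d(sin α + sin β) = 3.371998; p = √p² = 1.836300; φ = atan2(cos α + cos β, d − sin α − sin β) − atan2(2, p) = -1.020476 rad; t = (α − φ) mod 2π = 2.169001 rad, q = (β − φ) mod 2π = 4.540903 rad → L = 6.81·(2.169001 + 1.836300 + 4.540903) = 6.81·8.546204 = 58.199648 m
RLR: c = (6 − d² + 2cos(α−β) + 2d(sin α − sin β))/8 = 0.312536; p = 2π − arccos c = 5.030251 rad; φ = atan2(cos α − cos β, d − sin α + sin β) = 0.607646 rad; t = (α − φ + p/2) mod 2π = 3.056004 rad, q = (α − β − t + p) mod 2π = 5.885530 rad → L = 6.81·(3.056004 + 5.030251 + 5.885530) = 6.81·13.971785 = 95.147856 m
LRL: c = (6 − d² + 2cos(α−β) − 2d(sin α − sin β))/8 = -1.743371, |c| > 1 → infeasible
Shortest: RSR with L = 42.606278 m ≈ 42.6063 m
Convert RSR to answer units (arcs ×180/π): t = 0.540878·180/π = 30.9900°, p = ρ·p = 6.81·2.345146 = 15.9704 m, q = 3.370405·180/π = 193.1100°, L = 42.6063 m.

RSR: t = 30.9900°, p = 15.9704 m, q = 193.1100°, L = 42.6063 m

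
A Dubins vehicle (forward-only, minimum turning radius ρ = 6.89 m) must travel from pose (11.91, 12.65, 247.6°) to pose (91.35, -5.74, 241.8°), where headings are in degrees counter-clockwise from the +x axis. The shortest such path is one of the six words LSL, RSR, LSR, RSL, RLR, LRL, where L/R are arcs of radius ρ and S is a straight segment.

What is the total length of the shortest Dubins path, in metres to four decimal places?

Let ψ = atan2(Δy, Δx) = atan2(-18.39, 79.44) = -13.0341° be the start→goal bearing.
Normalize: d = |goal − start| / ρ = 81.540822/6.89 = 11.834662, α = (θ_start − ψ) mod 360° = 260.6341° = 4.548923 rad, β = (θ_goal − ψ) mod 360° = 254.8341° = 4.447694 rad.
Common terms: sin α = -0.986669, cos α = -0.162738, sin β = -0.965172, cos β = -0.261615, cos(α−β) = 0.994881, d² = 140.059228. Work in radians in the unit-radius frame; every candidate has L = ρ·(t + p + q).
LSL: p² = 2 + d² − 2cos(α−β) + 2d(sin α − sin β) = 139.560652; p = √p² = 11.813579; φ = atan2(cos β − cos α, d + sin α − sin β) = -0.008370 rad; t = (φ − α) mod 2π = 1.725892 rad, q = (β − φ) mod 2π = 4.456064 rad → L = 6.89·(1.725892 + 11.813579 + 4.456064) = 6.89·17.995535 = 123.989239 m
RSR: p² = 2 + d² − 2cos(α−β) + 2d(sin β − sin α) = 140.578282; p = √p² = 11.856571; φ = atan2(cos α − cos β, d − sin α + sin β) = 0.008339 rad; t = (α − φ) mod 2π = 4.540584 rad, q = (φ − β) mod 2π = 1.843830 rad → L = 6.89·(4.540584 + 11.856571 + 1.843830) = 6.89·18.240986 = 125.680391 m
LSR: p² = d² − 2 + 2cos(α−β) + 2d(sin α + sin β) = 93.850216; p = √p² = 9.687632; φ = atan2(−cos α − cos β, d + sin α + sin β) − atan2(−2, p) = 0.246501 rad; t = (φ − α) mod 2π = 1.980762 rad, q = (φ − β) mod 2π = 2.081992 rad → L = 6.89·(1.980762 + 9.687632 + 2.081992) = 6.89·13.750386 = 94.740161 m
RSL: p² = d² − 2 + 2cos(α−β) − 2d(sin α + sin β) = 186.247764; p = √p² = 13.647262; φ = atan2(cos α + cos β, d − sin α − sin β) − atan2(2, p) = -0.176284 rad; t = (α − φ) mod 2π = 4.725208 rad, q = (β − φ) mod 2π = 4.623979 rad → L = 6.89·(4.725208 + 13.647262 + 4.623979) = 6.89·22.996449 = 158.445531 m
RLR: c = (6 − d² + 2cos(α−β) + 2d(sin α − sin β))/8 = -16.572285, |c| > 1 → infeasible
LRL: c = (6 − d² + 2cos(α−β) − 2d(sin α − sin β))/8 = -16.445082, |c| > 1 → infeasible
Shortest: LSR with L = 94.740161 m ≈ 94.7402 m

94.7402 m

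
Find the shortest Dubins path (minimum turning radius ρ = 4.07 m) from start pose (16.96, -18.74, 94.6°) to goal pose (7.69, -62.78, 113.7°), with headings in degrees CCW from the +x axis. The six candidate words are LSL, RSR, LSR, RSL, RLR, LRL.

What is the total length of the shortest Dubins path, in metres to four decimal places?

Let ψ = atan2(Δy, Δx) = atan2(-44.04, -9.27) = -101.8867° be the start→goal bearing.
Normalize: d = |goal − start| / ρ = 45.005050/4.07 = 11.057752, α = (θ_start − ψ) mod 360° = 196.4867° = 3.429340 rad, β = (θ_goal − ψ) mod 360° = 215.5867° = 3.762698 rad.
Common terms: sin α = -0.283793, cos α = -0.958886, sin β = -0.581934, cos β = -0.813236, cos(α−β) = 0.944949, d² = 122.273874. Work in radians in the unit-radius frame; every candidate has L = ρ·(t + p + q).
LSL: p² = 2 + d² − 2cos(α−β) + 2d(sin α − sin β) = 128.977525; p = √p² = 11.356827; φ = atan2(cos β − cos α, d + sin α − sin β) = 0.012825 rad; t = (φ − α) mod 2π = 2.866671 rad, q = (β − φ) mod 2π = 3.749872 rad → L = 4.07·(2.866671 + 11.356827 + 3.749872) = 4.07·17.973370 = 73.151618 m
RSR: p² = 2 + d² − 2cos(α−β) + 2d(sin β − sin α) = 115.790428; p = √p² = 10.760596; φ = atan2(cos α − cos β, d − sin α + sin β) = -0.013536 rad; t = (α − φ) mod 2π = 3.442876 rad, q = (φ − β) mod 2π = 2.506952 rad → L = 4.07·(3.442876 + 10.760596 + 2.506952) = 4.07·16.710423 = 68.011424 m
LSR: p² = d² − 2 + 2cos(α−β) + 2d(sin α + sin β) = 103.017790; p = √p² = 10.149768; φ = atan2(−cos α − cos β, d + sin α + sin β) − atan2(−2, p) = 0.366709 rad; t = (φ − α) mod 2π = 3.220554 rad, q = (φ − β) mod 2π = 2.887196 rad → L = 4.07·(3.220554 + 10.149768 + 2.887196) = 4.07·16.257519 = 66.168100 m
RSL: p² = d² − 2 + 2cos(α−β) − 2d(sin α + sin β) = 141.309754; p = √p² = 11.887378; φ = atan2(cos α + cos β, d − sin α − sin β) − atan2(2, p) = -0.314229 rad; t = (α − φ) mod 2π = 3.743569 rad, q = (β − φ) mod 2π = 4.076927 rad → L = 4.07·(3.743569 + 11.887378 + 4.076927) = 4.07·19.707873 = 80.211045 m
RLR: c = (6 − d² + 2cos(α−β) + 2d(sin α − sin β))/8 = -13.473803, |c| > 1 → infeasible
LRL: c = (6 − d² + 2cos(α−β) − 2d(sin α − sin β))/8 = -15.122191, |c| > 1 → infeasible
Shortest: LSR with L = 66.168100 m ≈ 66.1681 m

66.1681 m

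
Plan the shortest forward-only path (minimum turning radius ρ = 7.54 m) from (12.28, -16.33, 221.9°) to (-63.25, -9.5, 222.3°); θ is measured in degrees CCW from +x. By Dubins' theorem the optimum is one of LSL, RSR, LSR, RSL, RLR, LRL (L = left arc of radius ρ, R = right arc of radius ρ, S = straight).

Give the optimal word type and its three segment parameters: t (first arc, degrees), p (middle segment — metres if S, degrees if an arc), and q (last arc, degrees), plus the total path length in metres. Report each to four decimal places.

RSL: t = 51.3851°, p = 63.8073 m, q = 51.7851°, L = 77.3843 m

Let ψ = atan2(Δy, Δx) = atan2(6.83, -75.53) = 174.8329° be the start→goal bearing.
Normalize: d = |goal − start| / ρ = 75.838182/7.54 = 10.058114, α = (θ_start − ψ) mod 360° = 47.0671° = 0.821475 rad, β = (θ_goal − ψ) mod 360° = 47.4671° = 0.828457 rad.
Common terms: sin α = 0.732152, cos α = 0.681142, sin β = 0.736889, cos β = 0.676014, cos(α−β) = 0.999976, d² = 101.165663. Work in radians in the unit-radius frame; every candidate has L = ρ·(t + p + q).
LSL: p² = 2 + d² − 2cos(α−β) + 2d(sin α − sin β) = 101.070413; p = √p² = 10.053378; φ = atan2(cos β − cos α, d + sin α − sin β) = -0.000510 rad; t = (φ − α) mod 2π = 5.461200 rad, q = (β − φ) mod 2π = 0.828967 rad → L = 7.54·(5.461200 + 10.053378 + 0.828967) = 7.54·16.343545 = 123.230328 m
RSR: p² = 2 + d² − 2cos(α−β) + 2d(sin β − sin α) = 101.261010; p = √p² = 10.062853; φ = atan2(cos α − cos β, d − sin α + sin β) = 0.000510 rad; t = (α − φ) mod 2π = 0.820966 rad, q = (φ − β) mod 2π = 5.455238 rad → L = 7.54·(0.820966 + 10.062853 + 5.455238) = 7.54·16.339057 = 123.196490 m
LSR: p² = d² − 2 + 2cos(α−β) + 2d(sin α + sin β) = 130.717168; p = √p² = 11.433161; φ = atan2(−cos α − cos β, d + sin α + sin β) − atan2(−2, p) = 0.055982 rad; t = (φ − α) mod 2π = 5.517691 rad, q = (φ − β) mod 2π = 5.510710 rad → L = 7.54·(5.517691 + 11.433161 + 5.510710) = 7.54·22.461563 = 169.360181 m
RSL: p² = d² − 2 + 2cos(α−β) − 2d(sin α + sin β) = 71.614061; p = √p² = 8.462509; φ = atan2(cos α + cos β, d − sin α − sin β) − atan2(2, p) = -0.075364 rad; t = (α − φ) mod 2π = 0.896840 rad, q = (β − φ) mod 2π = 0.903821 rad → L = 7.54·(0.896840 + 8.462509 + 0.903821) = 7.54·10.263170 = 77.384299 m
RLR: c = (6 − d² + 2cos(α−β) + 2d(sin α − sin β))/8 = -11.657626, |c| > 1 → infeasible
LRL: c = (6 − d² + 2cos(α−β) − 2d(sin α − sin β))/8 = -11.633802, |c| > 1 → infeasible
Shortest: RSL with L = 77.384299 m ≈ 77.3843 m
Convert RSL to answer units (arcs ×180/π): t = 0.896840·180/π = 51.3851°, p = ρ·p = 7.54·8.462509 = 63.8073 m, q = 0.903821·180/π = 51.7851°, L = 77.3843 m.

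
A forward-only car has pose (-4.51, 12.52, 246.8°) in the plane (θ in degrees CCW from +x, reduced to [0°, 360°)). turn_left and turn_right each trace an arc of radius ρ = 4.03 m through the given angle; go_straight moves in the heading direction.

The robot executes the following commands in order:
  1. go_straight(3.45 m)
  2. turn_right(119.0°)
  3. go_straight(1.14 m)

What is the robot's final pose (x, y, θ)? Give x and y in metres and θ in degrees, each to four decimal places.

set_pose: (x, y, θ) = (-4.5100, 12.5200, 246.8000°), ρ = 4.03
go_straight(3.45): x += 3.45·cos θ, y += 3.45·sin θ → (-5.8691, 9.3490, 246.8000°)
turn_right(119.0°): centre at ρ to the right, rotate −119.0° → (-12.7575, 8.4666, 127.8000°)
go_straight(1.14): x += 1.14·cos θ, y += 1.14·sin θ → (-13.4563, 9.3673, 127.8000°)

(-13.4563, 9.3673, 127.8000°)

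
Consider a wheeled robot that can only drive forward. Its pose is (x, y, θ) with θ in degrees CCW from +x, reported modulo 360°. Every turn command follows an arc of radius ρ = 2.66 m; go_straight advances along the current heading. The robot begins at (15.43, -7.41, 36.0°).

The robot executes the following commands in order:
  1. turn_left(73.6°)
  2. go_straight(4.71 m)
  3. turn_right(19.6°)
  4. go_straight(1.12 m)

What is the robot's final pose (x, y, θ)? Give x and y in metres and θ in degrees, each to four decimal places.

(14.6383, 2.0837, 90.0000°)

set_pose: (x, y, θ) = (15.4300, -7.4100, 36.0000°), ρ = 2.66
turn_left(73.6°): centre at ρ to the left, rotate +73.6° → (16.3724, -4.3657, 109.6000°)
go_straight(4.71): x += 4.71·cos θ, y += 4.71·sin θ → (14.7924, 0.0714, 109.6000°)
turn_right(19.6°): centre at ρ to the right, rotate −19.6° → (14.6383, 0.9637, 90.0000°)
go_straight(1.12): x += 1.12·cos θ, y += 1.12·sin θ → (14.6383, 2.0837, 90.0000°)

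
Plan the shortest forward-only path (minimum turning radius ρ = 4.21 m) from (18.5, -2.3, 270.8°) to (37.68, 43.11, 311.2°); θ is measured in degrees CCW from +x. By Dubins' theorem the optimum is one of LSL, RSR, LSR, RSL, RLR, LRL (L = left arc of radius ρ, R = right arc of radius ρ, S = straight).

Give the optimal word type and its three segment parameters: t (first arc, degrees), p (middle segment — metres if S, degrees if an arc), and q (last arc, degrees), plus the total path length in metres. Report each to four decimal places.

LSR: t = 174.6924°, p = 43.3740 m, q = 134.2924°, L = 66.0777 m

Let ψ = atan2(Δy, Δx) = atan2(45.41, 19.18) = 67.1021° be the start→goal bearing.
Normalize: d = |goal − start| / ρ = 49.294427/4.21 = 11.708890, α = (θ_start − ψ) mod 360° = 203.6979° = 3.555200 rad, β = (θ_goal − ψ) mod 360° = 244.0979° = 4.260313 rad.
Common terms: sin α = -0.401915, cos α = -0.915677, sin β = -0.899542, cos β = -0.436834, cos(α−β) = 0.761538, d² = 137.098104. Work in radians in the unit-radius frame; every candidate has L = ρ·(t + p + q).
LSL: p² = 2 + d² − 2cos(α−β) + 2d(sin α − sin β) = 149.228354; p = √p² = 12.215906; φ = atan2(cos β − cos α, d + sin α − sin β) = 0.039208 rad; t = (φ − α) mod 2π = 2.767194 rad, q = (β − φ) mod 2π = 4.221104 rad → L = 4.21·(2.767194 + 12.215906 + 4.221104) = 4.21·19.204204 = 80.849699 m
RSR: p² = 2 + d² − 2cos(α−β) + 2d(sin β − sin α) = 125.921700; p = √p² = 11.221484; φ = atan2(cos α − cos β, d − sin α + sin β) = -0.042685 rad; t = (α − φ) mod 2π = 3.597884 rad, q = (φ − β) mod 2π = 1.980188 rad → L = 4.21·(3.597884 + 11.221484 + 1.980188) = 4.21·16.799556 = 70.726131 m
LSR: p² = d² − 2 + 2cos(α−β) + 2d(sin α + sin β) = 106.143955; p = √p² = 10.302619; φ = atan2(−cos α − cos β, d + sin α + sin β) − atan2(−2, p) = 0.320973 rad; t = (φ − α) mod 2π = 3.048958 rad, q = (φ − β) mod 2π = 2.343845 rad → L = 4.21·(3.048958 + 10.302619 + 2.343845) = 4.21·15.695423 = 66.077729 m
RSL: p² = d² − 2 + 2cos(α−β) − 2d(sin α + sin β) = 167.098406; p = √p² = 12.926655; φ = atan2(cos α + cos β, d − sin α − sin β) − atan2(2, p) = -0.257086 rad; t = (α − φ) mod 2π = 3.812286 rad, q = (β − φ) mod 2π = 4.517399 rad → L = 4.21·(3.812286 + 12.926655 + 4.517399) = 4.21·21.256340 = 89.489191 m
RLR: c = (6 − d² + 2cos(α−β) + 2d(sin α − sin β))/8 = -14.740213, |c| > 1 → infeasible
LRL: c = (6 − d² + 2cos(α−β) − 2d(sin α − sin β))/8 = -17.653544, |c| > 1 → infeasible
Shortest: LSR with L = 66.077729 m ≈ 66.0777 m
Convert LSR to answer units (arcs ×180/π): t = 3.048958·180/π = 174.6924°, p = ρ·p = 4.21·10.302619 = 43.3740 m, q = 2.343845·180/π = 134.2924°, L = 66.0777 m.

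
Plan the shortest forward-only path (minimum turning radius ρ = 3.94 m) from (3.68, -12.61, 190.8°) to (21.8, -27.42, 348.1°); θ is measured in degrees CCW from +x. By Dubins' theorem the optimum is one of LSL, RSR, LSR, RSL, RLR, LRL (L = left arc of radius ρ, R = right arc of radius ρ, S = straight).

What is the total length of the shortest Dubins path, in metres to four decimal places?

Let ψ = atan2(Δy, Δx) = atan2(-14.81, 18.12) = -39.2601° be the start→goal bearing.
Normalize: d = |goal − start| / ρ = 23.402361/3.94 = 5.939686, α = (θ_start − ψ) mod 360° = 230.0601° = 4.015307 rad, β = (θ_goal − ψ) mod 360° = 27.3601° = 0.477524 rad.
Common terms: sin α = -0.766719, cos α = -0.641983, sin β = 0.459582, cos β = 0.888135, cos(α−β) = -0.922538, d² = 35.279864. Work in radians in the unit-radius frame; every candidate has L = ρ·(t + p + q).
LSL: p² = 2 + d² − 2cos(α−β) + 2d(sin α − sin β) = 24.557264; p = √p² = 4.955529; φ = atan2(cos β − cos α, d + sin α − sin β) = 0.313900 rad; t = (φ − α) mod 2π = 2.581778 rad, q = (β − φ) mod 2π = 0.163625 rad → L = 3.94·(2.581778 + 4.955529 + 0.163625) = 3.94·7.700932 = 30.341670 m
RSR: p² = 2 + d² − 2cos(α−β) + 2d(sin β − sin α) = 53.692616; p = √p² = 7.327525; φ = atan2(cos α − cos β, d − sin α + sin β) = -0.210366 rad; t = (α − φ) mod 2π = 4.225673 rad, q = (φ − β) mod 2π = 5.595295 rad → L = 3.94·(4.225673 + 7.327525 + 5.595295) = 3.94·17.148492 = 67.565060 m
LSR: p² = d² − 2 + 2cos(α−β) + 2d(sin α + sin β) = 27.786196; p = √p² = 5.271261; φ = atan2(−cos α − cos β, d + sin α + sin β) − atan2(−2, p) = 0.318963 rad; t = (φ − α) mod 2π = 2.586841 rad, q = (φ − β) mod 2π = 6.124624 rad → L = 3.94·(2.586841 + 5.271261 + 6.124624) = 3.94·13.982726 = 55.091941 m
RSL: p² = d² − 2 + 2cos(α−β) − 2d(sin α + sin β) = 35.083380; p = √p² = 5.923122; φ = atan2(cos α + cos β, d − sin α − sin β) − atan2(2, p) = -0.286255 rad; t = (α − φ) mod 2π = 4.301562 rad, q = (β − φ) mod 2π = 0.763779 rad → L = 3.94·(4.301562 + 5.923122 + 0.763779) = 3.94·10.988464 = 43.294547 m
RLR: c = (6 − d² + 2cos(α−β) + 2d(sin α − sin β))/8 = -5.711577, |c| > 1 → infeasible
LRL: c = (6 − d² + 2cos(α−β) − 2d(sin α − sin β))/8 = -2.069658, |c| > 1 → infeasible
Shortest: LSL with L = 30.341670 m ≈ 30.3417 m

30.3417 m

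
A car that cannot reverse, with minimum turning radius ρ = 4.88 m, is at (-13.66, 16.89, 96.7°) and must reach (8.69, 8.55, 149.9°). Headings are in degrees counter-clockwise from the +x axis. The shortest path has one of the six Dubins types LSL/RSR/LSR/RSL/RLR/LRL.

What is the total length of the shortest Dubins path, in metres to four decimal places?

Let ψ = atan2(Δy, Δx) = atan2(-8.34, 22.35) = -20.4633° be the start→goal bearing.
Normalize: d = |goal − start| / ρ = 23.855358/4.88 = 4.888393, α = (θ_start − ψ) mod 360° = 117.1633° = 2.044885 rad, β = (θ_goal − ψ) mod 360° = 170.3633° = 2.973400 rad.
Common terms: sin α = 0.889709, cos α = -0.456528, sin β = 0.167401, cos β = -0.985889, cos(α−β) = 0.599024, d² = 23.896386. Work in radians in the unit-radius frame; every candidate has L = ρ·(t + p + q).
LSL: p² = 2 + d² − 2cos(α−β) + 2d(sin α − sin β) = 31.760195; p = √p² = 5.635618; φ = atan2(cos β − cos α, d + sin α − sin β) = -0.094070 rad; t = (φ − α) mod 2π = 4.144230 rad, q = (β − φ) mod 2π = 3.067470 rad → L = 4.88·(4.144230 + 5.635618 + 3.067470) = 4.88·12.847319 = 62.694916 m
RSR: p² = 2 + d² − 2cos(α−β) + 2d(sin β − sin α) = 17.636483; p = √p² = 4.199581; φ = atan2(cos α − cos β, d − sin α + sin β) = 0.126387 rad; t = (α − φ) mod 2π = 1.918498 rad, q = (φ − β) mod 2π = 3.436172 rad → L = 4.88·(1.918498 + 4.199581 + 3.436172) = 4.88·9.554251 = 46.624747 m
LSR: p² = d² − 2 + 2cos(α−β) + 2d(sin α + sin β) = 33.429570; p = √p² = 5.781831; φ = atan2(−cos α − cos β, d + sin α + sin β) − atan2(−2, p) = 0.571036 rad; t = (φ − α) mod 2π = 4.809336 rad, q = (φ − β) mod 2π = 3.880821 rad → L = 4.88·(4.809336 + 5.781831 + 3.880821) = 4.88·14.471987 = 70.623299 m
RSL: p² = d² − 2 + 2cos(α−β) − 2d(sin α + sin β) = 12.759297; p = √p² = 3.572016; φ = atan2(cos α + cos β, d − sin α − sin β) − atan2(2, p) = -0.870489 rad; t = (α − φ) mod 2π = 2.915374 rad, q = (β − φ) mod 2π = 3.843889 rad → L = 4.88·(2.915374 + 3.572016 + 3.843889) = 4.88·10.331280 = 50.416644 m
RLR: c = (6 − d² + 2cos(α−β) + 2d(sin α − sin β))/8 = -1.204560, |c| > 1 → infeasible
LRL: c = (6 − d² + 2cos(α−β) − 2d(sin α − sin β))/8 = -2.970024, |c| > 1 → infeasible
Shortest: RSR with L = 46.624747 m ≈ 46.6247 m

46.6247 m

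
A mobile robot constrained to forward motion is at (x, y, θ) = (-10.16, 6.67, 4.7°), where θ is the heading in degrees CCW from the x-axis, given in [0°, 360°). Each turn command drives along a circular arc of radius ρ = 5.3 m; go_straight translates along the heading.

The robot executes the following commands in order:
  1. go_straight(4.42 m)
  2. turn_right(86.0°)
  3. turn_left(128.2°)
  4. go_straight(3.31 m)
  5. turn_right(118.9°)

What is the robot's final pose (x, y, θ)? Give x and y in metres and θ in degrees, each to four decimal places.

set_pose: (x, y, θ) = (-10.1600, 6.6700, 4.7000°), ρ = 5.3
go_straight(4.42): x += 4.42·cos θ, y += 4.42·sin θ → (-5.7549, 7.0322, 4.7000°)
turn_right(86.0°): centre at ρ to the right, rotate −86.0° → (-0.0816, 2.5517, -81.3000° ≡ 278.7000°)
turn_left(128.2°): centre at ρ to the left, rotate +128.2° → (9.0273, -0.2680, 406.9000° ≡ 46.9000°)
go_straight(3.31): x += 3.31·cos θ, y += 3.31·sin θ → (11.2889, 2.1488, 46.9000°)
turn_right(118.9°): centre at ρ to the right, rotate −118.9° → (20.1994, 0.1653, -72.0000° ≡ 288.0000°)

(20.1994, 0.1653, 288.0000°)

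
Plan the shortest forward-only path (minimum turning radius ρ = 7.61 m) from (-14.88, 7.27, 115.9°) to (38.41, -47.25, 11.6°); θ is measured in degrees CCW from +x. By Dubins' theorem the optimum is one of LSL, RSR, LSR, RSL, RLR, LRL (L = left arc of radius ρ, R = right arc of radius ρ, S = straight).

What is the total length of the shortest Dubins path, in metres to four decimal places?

98.9860 m

Let ψ = atan2(Δy, Δx) = atan2(-54.52, 53.29) = -45.6537° be the start→goal bearing.
Normalize: d = |goal − start| / ρ = 76.238143/7.61 = 10.018153, α = (θ_start − ψ) mod 360° = 161.5537° = 2.819643 rad, β = (θ_goal − ψ) mod 360° = 57.2537° = 0.999265 rad.
Common terms: sin α = 0.316416, cos α = -0.948620, sin β = 0.841074, cos β = 0.540921, cos(α−β) = -0.246999, d² = 100.363387. Work in radians in the unit-radius frame; every candidate has L = ρ·(t + p + q).
LSL: p² = 2 + d² − 2cos(α−β) + 2d(sin α − sin β) = 92.345195; p = √p² = 9.609641; φ = atan2(cos β − cos α, d + sin α − sin β) = 0.155632 rad; t = (φ − α) mod 2π = 3.619174 rad, q = (β − φ) mod 2π = 0.843632 rad → L = 7.61·(3.619174 + 9.609641 + 0.843632) = 7.61·14.072448 = 107.091326 m
RSR: p² = 2 + d² − 2cos(α−β) + 2d(sin β − sin α) = 113.369575; p = √p² = 10.647515; φ = atan2(cos α − cos β, d − sin α + sin β) = -0.140356 rad; t = (α − φ) mod 2π = 2.959999 rad, q = (φ − β) mod 2π = 5.143564 rad → L = 7.61·(2.959999 + 10.647515 + 5.143564) = 7.61·18.751079 = 142.695709 m
LSR: p² = d² − 2 + 2cos(α−β) + 2d(sin α + sin β) = 121.061212; p = √p² = 11.002782; φ = atan2(−cos α − cos β, d + sin α + sin β) − atan2(−2, p) = 0.216274 rad; t = (φ − α) mod 2π = 3.679816 rad, q = (φ − β) mod 2π = 5.500194 rad → L = 7.61·(3.679816 + 11.002782 + 5.500194) = 7.61·20.182792 = 153.591050 m
RSL: p² = d² − 2 + 2cos(α−β) − 2d(sin α + sin β) = 74.677566; p = √p² = 8.641618; φ = atan2(cos α + cos β, d − sin α − sin β) − atan2(2, p) = -0.273414 rad; t = (α − φ) mod 2π = 3.093057 rad, q = (β − φ) mod 2π = 1.272679 rad → L = 7.61·(3.093057 + 8.641618 + 1.272679) = 7.61·13.007354 = 98.985962 m
RLR: c = (6 − d² + 2cos(α−β) + 2d(sin α − sin β))/8 = -13.171197, |c| > 1 → infeasible
LRL: c = (6 − d² + 2cos(α−β) − 2d(sin α − sin β))/8 = -10.543149, |c| > 1 → infeasible
Shortest: RSL with L = 98.985962 m ≈ 98.9860 m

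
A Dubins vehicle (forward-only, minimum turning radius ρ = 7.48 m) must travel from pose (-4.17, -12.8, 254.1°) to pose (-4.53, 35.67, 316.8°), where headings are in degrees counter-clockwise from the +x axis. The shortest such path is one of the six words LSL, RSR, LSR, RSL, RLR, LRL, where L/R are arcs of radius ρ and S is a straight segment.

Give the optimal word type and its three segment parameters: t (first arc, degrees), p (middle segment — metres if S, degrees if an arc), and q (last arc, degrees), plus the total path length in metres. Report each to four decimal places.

Let ψ = atan2(Δy, Δx) = atan2(48.47, -0.36) = 90.4255° be the start→goal bearing.
Normalize: d = |goal − start| / ρ = 48.471337/7.48 = 6.480125, α = (θ_start − ψ) mod 360° = 163.6745° = 2.856658 rad, β = (θ_goal − ψ) mod 360° = 226.3745° = 3.950980 rad.
Common terms: sin α = 0.281095, cos α = -0.959680, sin β = -0.723864, cos β = -0.689942, cos(α−β) = 0.458650, d² = 41.992023. Work in radians in the unit-radius frame; every candidate has L = ρ·(t + p + q).
LSL: p² = 2 + d² − 2cos(α−β) + 2d(sin α − sin β) = 56.099244; p = √p² = 7.489943; φ = atan2(cos β − cos α, d + sin α − sin β) = 0.036021 rad; t = (φ − α) mod 2π = 3.462548 rad, q = (β − φ) mod 2π = 3.914958 rad → L = 7.48·(3.462548 + 7.489943 + 3.914958) = 7.48·14.867450 = 111.208523 m
RSR: p² = 2 + d² − 2cos(α−β) + 2d(sin β − sin α) = 30.050205; p = √p² = 5.481807; φ = atan2(cos α − cos β, d − sin α + sin β) = -0.049226 rad; t = (α − φ) mod 2π = 2.905884 rad, q = (φ − β) mod 2π = 2.282980 rad → L = 7.48·(2.905884 + 5.481807 + 2.282980) = 7.48·10.670671 = 79.816616 m
LSR: p² = d² − 2 + 2cos(α−β) + 2d(sin α + sin β) = 35.170915; p = √p² = 5.930507; φ = atan2(−cos α − cos β, d + sin α + sin β) − atan2(−2, p) = 0.591987 rad; t = (φ − α) mod 2π = 4.018514 rad, q = (φ − β) mod 2π = 2.924193 rad → L = 7.48·(4.018514 + 5.930507 + 2.924193) = 7.48·12.873214 = 96.291644 m
RSL: p² = d² − 2 + 2cos(α−β) − 2d(sin α + sin β) = 46.647729; p = √p² = 6.829914; φ = atan2(cos α + cos β, d − sin α − sin β) − atan2(2, p) = -0.518788 rad; t = (α − φ) mod 2π = 3.375446 rad, q = (β − φ) mod 2π = 4.469768 rad → L = 7.48·(3.375446 + 6.829914 + 4.469768) = 7.48·14.675128 = 109.769961 m
RLR: c = (6 − d² + 2cos(α−β) + 2d(sin α − sin β))/8 = -2.756276, |c| > 1 → infeasible
LRL: c = (6 − d² + 2cos(α−β) − 2d(sin α − sin β))/8 = -6.012405, |c| > 1 → infeasible
Shortest: RSR with L = 79.816616 m ≈ 79.8166 m
Convert RSR to answer units (arcs ×180/π): t = 2.905884·180/π = 166.4949°, p = ρ·p = 7.48·5.481807 = 41.0039 m, q = 2.282980·180/π = 130.8051°, L = 79.8166 m.

RSR: t = 166.4949°, p = 41.0039 m, q = 130.8051°, L = 79.8166 m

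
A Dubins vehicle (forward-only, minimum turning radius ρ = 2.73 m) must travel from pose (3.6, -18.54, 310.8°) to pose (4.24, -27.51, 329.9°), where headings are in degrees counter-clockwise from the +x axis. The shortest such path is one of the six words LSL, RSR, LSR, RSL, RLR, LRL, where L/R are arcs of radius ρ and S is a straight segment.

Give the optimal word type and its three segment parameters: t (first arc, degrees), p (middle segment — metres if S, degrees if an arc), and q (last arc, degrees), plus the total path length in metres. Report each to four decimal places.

Let ψ = atan2(Δy, Δx) = atan2(-8.97, 0.64) = -85.9189° be the start→goal bearing.
Normalize: d = |goal − start| / ρ = 8.992803/2.73 = 3.294067, α = (θ_start − ψ) mod 360° = 36.7189° = 0.640866 rad, β = (θ_goal − ψ) mod 360° = 55.8189° = 0.974224 rad.
Common terms: sin α = 0.597890, cos α = 0.801578, sin β = 0.827266, cos β = 0.561810, cos(α−β) = 0.944949, d² = 10.850877. Work in radians in the unit-radius frame; every candidate has L = ρ·(t + p + q).
LSL: p² = 2 + d² − 2cos(α−β) + 2d(sin α − sin β) = 9.449818; p = √p² = 3.074056; φ = atan2(cos β − cos α, d + sin α − sin β) = -0.078077 rad; t = (φ − α) mod 2π = 5.564243 rad, q = (β − φ) mod 2π = 1.052301 rad → L = 2.73·(5.564243 + 3.074056 + 1.052301) = 2.73·9.690599 = 26.455335 m
RSR: p² = 2 + d² − 2cos(α−β) + 2d(sin β − sin α) = 12.472140; p = √p² = 3.531592; φ = atan2(cos α − cos β, d − sin α + sin β) = 0.067945 rad; t = (α − φ) mod 2π = 0.572921 rad, q = (φ − β) mod 2π = 5.376906 rad → L = 2.73·(0.572921 + 3.531592 + 5.376906) = 2.73·9.481419 = 25.884274 m
LSR: p² = d² − 2 + 2cos(α−β) + 2d(sin α + sin β) = 20.129894; p = √p² = 4.486635; φ = atan2(−cos α − cos β, d + sin α + sin β) − atan2(−2, p) = 0.138086 rad; t = (φ − α) mod 2π = 5.780405 rad, q = (φ − β) mod 2π = 5.447047 rad → L = 2.73·(5.780405 + 4.486635 + 5.447047) = 2.73·15.714087 = 42.899459 m
RSL: p² = d² − 2 + 2cos(α−β) − 2d(sin α + sin β) = 1.351656; p = √p² = 1.162607; φ = atan2(cos α + cos β, d − sin α − sin β) − atan2(2, p) = -0.413980 rad; t = (α − φ) mod 2π = 1.054846 rad, q = (β − φ) mod 2π = 1.388204 rad → L = 2.73·(1.054846 + 1.162607 + 1.388204) = 2.73·3.605657 = 9.843444 m
RLR: c = (6 − d² + 2cos(α−β) + 2d(sin α − sin β))/8 = -0.559018; p = 2π − arccos c = 4.119189 rad; φ = atan2(cos α − cos β, d − sin α + sin β) = 0.067945 rad; t = (α − φ + p/2) mod 2π = 2.632516 rad, q = (α − β − t + p) mod 2π = 1.153315 rad → L = 2.73·(2.632516 + 4.119189 + 1.153315) = 2.73·7.905019 = 21.580702 m
LRL: c = (6 − d² + 2cos(α−β) − 2d(sin α − sin β))/8 = -0.181227; p = 2π − arccos c = 4.530155 rad; φ = atan2(cos β − cos α, d + sin α − sin β) = -0.078077 rad; t = (φ − α + p/2) mod 2π = 1.546135 rad, q = (β − α − t + p) mod 2π = 3.317378 rad → L = 2.73·(1.546135 + 4.530155 + 3.317378) = 2.73·9.393668 = 25.644712 m
Shortest: RSL with L = 9.843444 m ≈ 9.8434 m
Convert RSL to answer units (arcs ×180/π): t = 1.054846·180/π = 60.4382°, p = ρ·p = 2.73·1.162607 = 3.1739 m, q = 1.388204·180/π = 79.5382°, L = 9.8434 m.

RSL: t = 60.4382°, p = 3.1739 m, q = 79.5382°, L = 9.8434 m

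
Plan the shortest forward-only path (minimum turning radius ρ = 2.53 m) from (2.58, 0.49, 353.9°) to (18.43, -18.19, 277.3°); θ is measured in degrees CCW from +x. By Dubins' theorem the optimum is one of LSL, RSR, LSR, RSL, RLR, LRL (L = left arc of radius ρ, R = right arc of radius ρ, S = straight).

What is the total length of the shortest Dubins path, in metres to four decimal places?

24.7599 m

Let ψ = atan2(Δy, Δx) = atan2(-18.68, 15.85) = -49.6854° be the start→goal bearing.
Normalize: d = |goal − start| / ρ = 24.498263/2.53 = 9.683108, α = (θ_start − ψ) mod 360° = 43.5854° = 0.760708 rad, β = (θ_goal − ψ) mod 360° = 326.9854° = 5.706971 rad.
Common terms: sin α = 0.689434, cos α = 0.724348, sin β = -0.544853, cos β = 0.838531, cos(α−β) = 0.231748, d² = 93.762580. Work in radians in the unit-radius frame; every candidate has L = ρ·(t + p + q).
LSL: p² = 2 + d² − 2cos(α−β) + 2d(sin α − sin β) = 119.202568; p = √p² = 10.917993; φ = atan2(cos β − cos α, d + sin α − sin β) = 0.010458 rad; t = (φ − α) mod 2π = 5.532936 rad, q = (β − φ) mod 2π = 5.696513 rad → L = 2.53·(5.532936 + 10.917993 + 5.696513) = 2.53·22.147441 = 56.033026 m
RSR: p² = 2 + d² − 2cos(α−β) + 2d(sin β − sin α) = 71.395600; p = √p² = 8.449592; φ = atan2(cos α − cos β, d − sin α + sin β) = -0.013514 rad; t = (α − φ) mod 2π = 0.774222 rad, q = (φ − β) mod 2π = 0.562700 rad → L = 2.53·(0.774222 + 8.449592 + 0.562700) = 2.53·9.786514 = 24.759880 m
LSR: p² = d² − 2 + 2cos(α−β) + 2d(sin α + sin β) = 95.026066; p = √p² = 9.748131; φ = atan2(−cos α − cos β, d + sin α + sin β) − atan2(−2, p) = 0.044652 rad; t = (φ − α) mod 2π = 5.567129 rad, q = (φ − β) mod 2π = 0.620866 rad → L = 2.53·(5.567129 + 9.748131 + 0.620866) = 2.53·15.936126 = 40.318400 m
RSL: p² = d² − 2 + 2cos(α−β) − 2d(sin α + sin β) = 89.426086; p = √p² = 9.456537; φ = atan2(cos α + cos β, d − sin α − sin β) − atan2(2, p) = -0.046017 rad; t = (α − φ) mod 2π = 0.806725 rad, q = (β − φ) mod 2π = 5.752988 rad → L = 2.53·(0.806725 + 9.456537 + 5.752988) = 2.53·16.016249 = 40.521110 m
RLR: c = (6 − d² + 2cos(α−β) + 2d(sin α − sin β))/8 = -7.924450, |c| > 1 → infeasible
LRL: c = (6 − d² + 2cos(α−β) − 2d(sin α − sin β))/8 = -13.900321, |c| > 1 → infeasible
Shortest: RSR with L = 24.759880 m ≈ 24.7599 m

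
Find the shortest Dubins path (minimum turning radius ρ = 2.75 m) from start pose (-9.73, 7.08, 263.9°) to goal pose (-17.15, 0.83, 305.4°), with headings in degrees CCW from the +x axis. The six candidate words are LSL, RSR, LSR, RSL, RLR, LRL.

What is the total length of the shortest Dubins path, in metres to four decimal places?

12.5696 m

Let ψ = atan2(Δy, Δx) = atan2(-6.25, -7.42) = -139.8920° be the start→goal bearing.
Normalize: d = |goal − start| / ρ = 9.701490/2.75 = 3.527814, α = (θ_start − ψ) mod 360° = 43.7920° = 0.764314 rad, β = (θ_goal − ψ) mod 360° = 85.2920° = 1.488626 rad.
Common terms: sin α = 0.692042, cos α = 0.721857, sin β = 0.996626, cos β = 0.082078, cos(α−β) = 0.748956, d² = 12.445474. Work in radians in the unit-radius frame; every candidate has L = ρ·(t + p + q).
LSL: p² = 2 + d² − 2cos(α−β) + 2d(sin α − sin β) = 10.798531; p = √p² = 3.286112; φ = atan2(cos β − cos α, d + sin α − sin β) = -0.195943 rad; t = (φ − α) mod 2π = 5.322928 rad, q = (β − φ) mod 2π = 1.684569 rad → L = 2.75·(5.322928 + 3.286112 + 1.684569) = 2.75·10.293609 = 28.307424 m
RSR: p² = 2 + d² − 2cos(α−β) + 2d(sin β − sin α) = 15.096595; p = √p² = 3.885434; φ = atan2(cos α − cos β, d − sin α + sin β) = 0.165414 rad; t = (α − φ) mod 2π = 0.598900 rad, q = (φ − β) mod 2π = 4.959974 rad → L = 2.75·(0.598900 + 3.885434 + 4.959974) = 2.75·9.444307 = 25.971845 m
LSR: p² = d² − 2 + 2cos(α−β) + 2d(sin α + sin β) = 23.857999; p = √p² = 4.884465; φ = atan2(−cos α − cos β, d + sin α + sin β) − atan2(−2, p) = 0.235725 rad; t = (φ − α) mod 2π = 5.754596 rad, q = (φ − β) mod 2π = 5.030284 rad → L = 2.75·(5.754596 + 4.884465 + 5.030284) = 2.75·15.669345 = 43.090700 m
RSL: p² = d² − 2 + 2cos(α−β) − 2d(sin α + sin β) = 0.028773; p = √p² = 0.169626; φ = atan2(cos α + cos β, d − sin α − sin β) − atan2(2, p) = -1.074091 rad; t = (α − φ) mod 2π = 1.838405 rad, q = (β − φ) mod 2π = 2.562716 rad → L = 2.75·(1.838405 + 0.169626 + 2.562716) = 2.75·4.570747 = 12.569554 m
RLR: c = (6 − d² + 2cos(α−β) + 2d(sin α − sin β))/8 = -0.887074; p = 2π − arccos c = 3.621421 rad; φ = atan2(cos α − cos β, d − sin α + sin β) = 0.165414 rad; t = (α − φ + p/2) mod 2π = 2.409610 rad, q = (α − β − t + p) mod 2π = 0.487499 rad → L = 2.75·(2.409610 + 3.621421 + 0.487499) = 2.75·6.518530 = 17.925957 m
LRL: c = (6 − d² + 2cos(α−β) − 2d(sin α − sin β))/8 = -0.349816; p = 2π − arccos c = 4.355014 rad; φ = atan2(cos β − cos α, d + sin α − sin β) = -0.195943 rad; t = (φ − α + p/2) mod 2π = 1.217250 rad, q = (β − α − t + p) mod 2π = 3.862076 rad → L = 2.75·(1.217250 + 4.355014 + 3.862076) = 2.75·9.434339 = 25.944433 m
Shortest: RSL with L = 12.569554 m ≈ 12.5696 m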